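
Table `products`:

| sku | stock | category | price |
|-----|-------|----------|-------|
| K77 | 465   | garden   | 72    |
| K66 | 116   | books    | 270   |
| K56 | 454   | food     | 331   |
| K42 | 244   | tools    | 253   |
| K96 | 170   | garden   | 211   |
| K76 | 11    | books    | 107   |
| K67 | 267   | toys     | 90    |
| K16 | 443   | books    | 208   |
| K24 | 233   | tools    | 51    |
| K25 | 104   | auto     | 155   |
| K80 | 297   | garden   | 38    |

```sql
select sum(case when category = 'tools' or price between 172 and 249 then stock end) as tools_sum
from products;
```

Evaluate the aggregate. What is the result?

sku=K77: ✗
sku=K66: ✗
sku=K56: ✗
sku=K42: ✓ → 244
sku=K96: ✓ → 170
sku=K76: ✗
sku=K67: ✗
sku=K16: ✓ → 443
sku=K24: ✓ → 233
sku=K25: ✗
sku=K80: ✗
tools_sum = 244 + 170 + 443 + 233 = 1090

1090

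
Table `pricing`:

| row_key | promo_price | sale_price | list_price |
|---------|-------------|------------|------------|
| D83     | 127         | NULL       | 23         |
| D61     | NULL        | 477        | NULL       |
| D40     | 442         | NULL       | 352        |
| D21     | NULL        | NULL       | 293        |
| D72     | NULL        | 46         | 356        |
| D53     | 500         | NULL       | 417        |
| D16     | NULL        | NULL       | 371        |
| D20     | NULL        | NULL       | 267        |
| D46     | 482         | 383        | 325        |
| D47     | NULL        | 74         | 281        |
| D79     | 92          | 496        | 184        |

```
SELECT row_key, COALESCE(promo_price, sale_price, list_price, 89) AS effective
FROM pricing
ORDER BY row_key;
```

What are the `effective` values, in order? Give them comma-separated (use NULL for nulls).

371, 267, 293, 442, 482, 74, 500, 477, 46, 92, 127

row_key=D16: promo_price=NULL, sale_price=NULL, list_price=371 → 371
row_key=D20: promo_price=NULL, sale_price=NULL, list_price=267 → 267
row_key=D21: promo_price=NULL, sale_price=NULL, list_price=293 → 293
row_key=D40: promo_price=442 → 442
row_key=D46: promo_price=482 → 482
row_key=D47: promo_price=NULL, sale_price=74 → 74
row_key=D53: promo_price=500 → 500
row_key=D61: promo_price=NULL, sale_price=477 → 477
row_key=D72: promo_price=NULL, sale_price=46 → 46
row_key=D79: promo_price=92 → 92
row_key=D83: promo_price=127 → 127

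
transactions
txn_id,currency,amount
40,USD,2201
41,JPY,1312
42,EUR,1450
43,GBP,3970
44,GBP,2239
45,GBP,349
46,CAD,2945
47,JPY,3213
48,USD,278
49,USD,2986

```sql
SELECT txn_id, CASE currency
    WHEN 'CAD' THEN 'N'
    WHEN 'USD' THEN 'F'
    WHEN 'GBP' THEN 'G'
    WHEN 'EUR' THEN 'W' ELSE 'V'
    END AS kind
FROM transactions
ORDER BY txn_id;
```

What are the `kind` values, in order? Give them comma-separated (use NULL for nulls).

txn_id=40: currency='USD' → F
txn_id=41: ELSE → V
txn_id=42: currency='EUR' → W
txn_id=43: currency='GBP' → G
txn_id=44: currency='GBP' → G
txn_id=45: currency='GBP' → G
txn_id=46: currency='CAD' → N
txn_id=47: ELSE → V
txn_id=48: currency='USD' → F
txn_id=49: currency='USD' → F

F, V, W, G, G, G, N, V, F, F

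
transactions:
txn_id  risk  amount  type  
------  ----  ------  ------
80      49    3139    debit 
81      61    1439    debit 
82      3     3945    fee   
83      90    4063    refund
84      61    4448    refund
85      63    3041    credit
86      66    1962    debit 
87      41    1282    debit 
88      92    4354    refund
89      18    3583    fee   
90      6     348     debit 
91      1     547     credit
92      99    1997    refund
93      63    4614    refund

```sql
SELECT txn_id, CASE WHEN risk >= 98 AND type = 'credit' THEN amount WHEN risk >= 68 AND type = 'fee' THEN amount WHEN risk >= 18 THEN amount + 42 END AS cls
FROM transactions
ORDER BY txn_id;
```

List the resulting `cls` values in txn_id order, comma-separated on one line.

txn_id=80: risk >= 18 → 3181
txn_id=81: risk >= 18 → 1481
txn_id=82: (no match → NULL) → NULL
txn_id=83: risk >= 18 → 4105
txn_id=84: risk >= 18 → 4490
txn_id=85: risk >= 18 → 3083
txn_id=86: risk >= 18 → 2004
txn_id=87: risk >= 18 → 1324
txn_id=88: risk >= 18 → 4396
txn_id=89: risk >= 18 → 3625
txn_id=90: (no match → NULL) → NULL
txn_id=91: (no match → NULL) → NULL
txn_id=92: risk >= 18 → 2039
txn_id=93: risk >= 18 → 4656

3181, 1481, NULL, 4105, 4490, 3083, 2004, 1324, 4396, 3625, NULL, NULL, 2039, 4656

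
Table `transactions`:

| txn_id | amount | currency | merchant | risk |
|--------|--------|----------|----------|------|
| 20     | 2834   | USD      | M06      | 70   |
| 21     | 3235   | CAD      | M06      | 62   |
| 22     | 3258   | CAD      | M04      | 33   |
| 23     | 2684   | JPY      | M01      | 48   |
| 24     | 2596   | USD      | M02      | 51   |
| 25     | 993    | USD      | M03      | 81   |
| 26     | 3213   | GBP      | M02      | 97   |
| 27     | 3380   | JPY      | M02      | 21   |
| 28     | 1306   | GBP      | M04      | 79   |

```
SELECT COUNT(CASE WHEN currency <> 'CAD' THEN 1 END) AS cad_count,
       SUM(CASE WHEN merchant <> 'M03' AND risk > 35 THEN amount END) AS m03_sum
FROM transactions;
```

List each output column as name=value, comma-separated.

[cad_count: currency <> 'CAD']
txn_id=20: ✓ → 1
txn_id=21: ✗
txn_id=22: ✗
txn_id=23: ✓ → 1
txn_id=24: ✓ → 1
txn_id=25: ✓ → 1
txn_id=26: ✓ → 1
txn_id=27: ✓ → 1
txn_id=28: ✓ → 1
cad_count = COUNT(1, 1, 1, 1, 1, 1, 1) = 7
—
[m03_sum: merchant <> 'M03' AND risk > 35]
txn_id=20: ✓ → 2834
txn_id=21: ✓ → 3235
txn_id=22: ✗
txn_id=23: ✓ → 2684
txn_id=24: ✓ → 2596
txn_id=25: ✗
txn_id=26: ✓ → 3213
txn_id=27: ✗
txn_id=28: ✓ → 1306
m03_sum = 2834 + 3235 + 2684 + 2596 + 3213 + 1306 = 15868

cad_count=7, m03_sum=15868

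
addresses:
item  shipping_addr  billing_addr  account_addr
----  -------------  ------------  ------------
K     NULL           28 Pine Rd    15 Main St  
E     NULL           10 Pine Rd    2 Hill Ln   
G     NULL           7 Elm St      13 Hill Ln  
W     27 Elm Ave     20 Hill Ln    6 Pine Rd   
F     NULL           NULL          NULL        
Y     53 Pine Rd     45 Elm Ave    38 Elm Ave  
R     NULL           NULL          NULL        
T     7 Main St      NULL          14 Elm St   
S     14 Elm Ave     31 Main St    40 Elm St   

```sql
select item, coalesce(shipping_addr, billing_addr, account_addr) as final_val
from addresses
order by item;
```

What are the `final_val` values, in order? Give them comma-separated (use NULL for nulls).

item=E: shipping_addr=NULL, billing_addr=10 Pine Rd → 10 Pine Rd
item=F: shipping_addr=NULL, billing_addr=NULL, account_addr=NULL (all NULL) → NULL
item=G: shipping_addr=NULL, billing_addr=7 Elm St → 7 Elm St
item=K: shipping_addr=NULL, billing_addr=28 Pine Rd → 28 Pine Rd
item=R: shipping_addr=NULL, billing_addr=NULL, account_addr=NULL (all NULL) → NULL
item=S: shipping_addr=14 Elm Ave → 14 Elm Ave
item=T: shipping_addr=7 Main St → 7 Main St
item=W: shipping_addr=27 Elm Ave → 27 Elm Ave
item=Y: shipping_addr=53 Pine Rd → 53 Pine Rd

10 Pine Rd, NULL, 7 Elm St, 28 Pine Rd, NULL, 14 Elm Ave, 7 Main St, 27 Elm Ave, 53 Pine Rd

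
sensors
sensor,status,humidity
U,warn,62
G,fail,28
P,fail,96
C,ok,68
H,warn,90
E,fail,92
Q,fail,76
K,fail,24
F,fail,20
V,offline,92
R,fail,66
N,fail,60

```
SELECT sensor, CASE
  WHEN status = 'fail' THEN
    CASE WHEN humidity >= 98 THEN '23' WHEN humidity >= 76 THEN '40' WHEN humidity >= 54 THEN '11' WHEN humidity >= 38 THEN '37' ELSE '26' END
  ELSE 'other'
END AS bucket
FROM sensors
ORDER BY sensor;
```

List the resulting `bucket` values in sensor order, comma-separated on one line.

sensor=C: status='ok' → outer ELSE → other
sensor=E: status='fail' → inner[humidity >= 76] → 40
sensor=F: status='fail' → inner[ELSE] → 26
sensor=G: status='fail' → inner[ELSE] → 26
sensor=H: status='warn' → outer ELSE → other
sensor=K: status='fail' → inner[ELSE] → 26
sensor=N: status='fail' → inner[humidity >= 54] → 11
sensor=P: status='fail' → inner[humidity >= 76] → 40
sensor=Q: status='fail' → inner[humidity >= 76] → 40
sensor=R: status='fail' → inner[humidity >= 54] → 11
sensor=U: status='warn' → outer ELSE → other
sensor=V: status='offline' → outer ELSE → other

other, 40, 26, 26, other, 26, 11, 40, 40, 11, other, other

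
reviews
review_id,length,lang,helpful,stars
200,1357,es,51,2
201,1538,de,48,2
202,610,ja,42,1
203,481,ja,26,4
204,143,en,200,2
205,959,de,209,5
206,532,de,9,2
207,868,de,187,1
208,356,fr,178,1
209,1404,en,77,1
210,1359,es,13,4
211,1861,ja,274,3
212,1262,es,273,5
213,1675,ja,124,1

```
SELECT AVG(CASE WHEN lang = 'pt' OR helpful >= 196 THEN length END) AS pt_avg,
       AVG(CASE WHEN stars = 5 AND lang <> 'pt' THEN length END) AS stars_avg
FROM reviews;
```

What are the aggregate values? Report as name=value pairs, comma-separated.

pt_avg=1056.25, stars_avg=1110.5

[pt_avg: lang = 'pt' OR helpful >= 196]
review_id=200: ✗
review_id=201: ✗
review_id=202: ✗
review_id=203: ✗
review_id=204: ✓ → 143
review_id=205: ✓ → 959
review_id=206: ✗
review_id=207: ✗
review_id=208: ✗
review_id=209: ✗
review_id=210: ✗
review_id=211: ✓ → 1861
review_id=212: ✓ → 1262
review_id=213: ✗
pt_avg = (143 + 959 + 1861 + 1262) / 4 = 1056.25
—
[stars_avg: stars = 5 AND lang <> 'pt']
review_id=200: ✗
review_id=201: ✗
review_id=202: ✗
review_id=203: ✗
review_id=204: ✗
review_id=205: ✓ → 959
review_id=206: ✗
review_id=207: ✗
review_id=208: ✗
review_id=209: ✗
review_id=210: ✗
review_id=211: ✗
review_id=212: ✓ → 1262
review_id=213: ✗
stars_avg = (959 + 1262) / 2 = 1110.5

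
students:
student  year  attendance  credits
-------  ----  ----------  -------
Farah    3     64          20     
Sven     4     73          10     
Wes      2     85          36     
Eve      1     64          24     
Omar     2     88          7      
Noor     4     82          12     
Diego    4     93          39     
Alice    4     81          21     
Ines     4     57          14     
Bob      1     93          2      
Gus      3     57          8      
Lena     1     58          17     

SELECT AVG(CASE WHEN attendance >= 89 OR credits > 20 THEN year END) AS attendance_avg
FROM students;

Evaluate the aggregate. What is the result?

student=Farah: ✗
student=Sven: ✗
student=Wes: ✓ → 2
student=Eve: ✓ → 1
student=Omar: ✗
student=Noor: ✗
student=Diego: ✓ → 4
student=Alice: ✓ → 4
student=Ines: ✗
student=Bob: ✓ → 1
student=Gus: ✗
student=Lena: ✗
attendance_avg = (2 + 1 + 4 + 4 + 1) / 5 = 2.4

2.4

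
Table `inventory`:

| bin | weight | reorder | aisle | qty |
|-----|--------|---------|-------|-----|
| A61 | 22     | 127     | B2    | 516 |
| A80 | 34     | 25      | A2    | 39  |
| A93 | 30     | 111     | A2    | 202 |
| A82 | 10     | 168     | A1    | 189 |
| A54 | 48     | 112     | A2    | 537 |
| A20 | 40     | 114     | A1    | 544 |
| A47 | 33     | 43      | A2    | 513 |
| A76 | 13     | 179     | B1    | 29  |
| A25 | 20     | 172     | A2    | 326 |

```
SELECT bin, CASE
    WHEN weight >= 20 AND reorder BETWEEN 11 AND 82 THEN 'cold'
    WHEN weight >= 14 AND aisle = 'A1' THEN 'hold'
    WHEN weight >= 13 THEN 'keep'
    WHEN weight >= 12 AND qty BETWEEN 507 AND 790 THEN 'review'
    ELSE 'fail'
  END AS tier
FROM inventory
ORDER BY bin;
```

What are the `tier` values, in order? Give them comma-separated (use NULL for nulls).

hold, keep, cold, keep, keep, keep, cold, fail, keep

bin=A20: weight >= 14 AND aisle = 'A1' → hold
bin=A25: weight >= 13 → keep
bin=A47: weight >= 20 AND reorder BETWEEN 11 AND 82 → cold
bin=A54: weight >= 13 → keep
bin=A61: weight >= 13 → keep
bin=A76: weight >= 13 → keep
bin=A80: weight >= 20 AND reorder BETWEEN 11 AND 82 → cold
bin=A82: ELSE → fail
bin=A93: weight >= 13 → keep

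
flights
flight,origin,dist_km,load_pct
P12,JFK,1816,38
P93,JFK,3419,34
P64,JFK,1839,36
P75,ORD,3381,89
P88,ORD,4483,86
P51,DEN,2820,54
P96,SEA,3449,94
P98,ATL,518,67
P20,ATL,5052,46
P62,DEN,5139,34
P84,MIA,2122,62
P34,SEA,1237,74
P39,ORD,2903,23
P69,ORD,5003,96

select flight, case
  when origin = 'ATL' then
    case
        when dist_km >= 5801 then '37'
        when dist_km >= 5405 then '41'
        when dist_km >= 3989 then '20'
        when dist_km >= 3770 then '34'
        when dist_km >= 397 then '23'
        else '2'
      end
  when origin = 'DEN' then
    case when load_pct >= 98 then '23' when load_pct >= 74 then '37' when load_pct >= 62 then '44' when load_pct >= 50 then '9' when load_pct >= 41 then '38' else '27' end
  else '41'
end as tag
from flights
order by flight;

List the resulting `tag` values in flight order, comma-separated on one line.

41, 20, 41, 41, 9, 27, 41, 41, 41, 41, 41, 41, 41, 23

flight=P12: origin='JFK' → outer ELSE → 41
flight=P20: origin='ATL' → inner[dist_km >= 3989] → 20
flight=P34: origin='SEA' → outer ELSE → 41
flight=P39: origin='ORD' → outer ELSE → 41
flight=P51: origin='DEN' → inner[load_pct >= 50] → 9
flight=P62: origin='DEN' → inner[ELSE] → 27
flight=P64: origin='JFK' → outer ELSE → 41
flight=P69: origin='ORD' → outer ELSE → 41
flight=P75: origin='ORD' → outer ELSE → 41
flight=P84: origin='MIA' → outer ELSE → 41
flight=P88: origin='ORD' → outer ELSE → 41
flight=P93: origin='JFK' → outer ELSE → 41
flight=P96: origin='SEA' → outer ELSE → 41
flight=P98: origin='ATL' → inner[dist_km >= 397] → 23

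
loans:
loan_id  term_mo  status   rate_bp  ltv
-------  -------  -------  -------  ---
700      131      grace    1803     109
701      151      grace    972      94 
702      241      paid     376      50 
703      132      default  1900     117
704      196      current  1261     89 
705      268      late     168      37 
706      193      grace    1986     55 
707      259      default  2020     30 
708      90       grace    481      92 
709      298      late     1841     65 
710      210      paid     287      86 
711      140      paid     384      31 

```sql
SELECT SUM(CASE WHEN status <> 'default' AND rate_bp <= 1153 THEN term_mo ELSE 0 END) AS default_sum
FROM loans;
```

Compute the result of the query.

1100

loan_id=700: ✗
loan_id=701: ✓ → 151
loan_id=702: ✓ → 241
loan_id=703: ✗
loan_id=704: ✗
loan_id=705: ✓ → 268
loan_id=706: ✗
loan_id=707: ✗
loan_id=708: ✓ → 90
loan_id=709: ✗
loan_id=710: ✓ → 210
loan_id=711: ✓ → 140
default_sum = 151 + 241 + 268 + 90 + 210 + 140 = 1100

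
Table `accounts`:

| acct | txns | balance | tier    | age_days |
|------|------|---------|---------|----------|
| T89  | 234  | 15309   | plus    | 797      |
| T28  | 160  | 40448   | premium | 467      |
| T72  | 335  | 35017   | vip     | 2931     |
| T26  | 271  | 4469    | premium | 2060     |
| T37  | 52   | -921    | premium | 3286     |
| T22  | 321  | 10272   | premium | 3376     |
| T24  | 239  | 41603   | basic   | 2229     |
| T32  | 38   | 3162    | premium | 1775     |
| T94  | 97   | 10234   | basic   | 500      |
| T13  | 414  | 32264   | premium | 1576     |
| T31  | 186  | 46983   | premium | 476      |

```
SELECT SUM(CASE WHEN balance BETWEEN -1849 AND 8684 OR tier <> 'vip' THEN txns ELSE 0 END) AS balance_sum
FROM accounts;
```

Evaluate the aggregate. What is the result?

2012

acct=T89: ✓ → 234
acct=T28: ✓ → 160
acct=T72: ✗
acct=T26: ✓ → 271
acct=T37: ✓ → 52
acct=T22: ✓ → 321
acct=T24: ✓ → 239
acct=T32: ✓ → 38
acct=T94: ✓ → 97
acct=T13: ✓ → 414
acct=T31: ✓ → 186
balance_sum = 234 + 160 + 271 + 52 + 321 + 239 + 38 + 97 + 414 + 186 = 2012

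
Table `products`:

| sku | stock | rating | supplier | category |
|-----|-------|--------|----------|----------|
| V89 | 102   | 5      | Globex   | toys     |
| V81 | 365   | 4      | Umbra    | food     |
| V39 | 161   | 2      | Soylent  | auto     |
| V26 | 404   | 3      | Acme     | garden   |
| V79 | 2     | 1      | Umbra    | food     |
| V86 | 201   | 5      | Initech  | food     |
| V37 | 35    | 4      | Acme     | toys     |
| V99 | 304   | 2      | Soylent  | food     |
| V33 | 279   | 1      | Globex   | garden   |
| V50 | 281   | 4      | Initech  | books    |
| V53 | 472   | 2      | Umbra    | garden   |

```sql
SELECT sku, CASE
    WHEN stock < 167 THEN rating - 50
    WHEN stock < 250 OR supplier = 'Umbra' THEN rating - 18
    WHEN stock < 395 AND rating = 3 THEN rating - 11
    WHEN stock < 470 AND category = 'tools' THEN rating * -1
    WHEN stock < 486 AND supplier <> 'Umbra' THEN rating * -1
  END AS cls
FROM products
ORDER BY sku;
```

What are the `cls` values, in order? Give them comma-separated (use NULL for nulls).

-3, -1, -46, -48, -4, -16, -49, -14, -13, -45, -2

sku=V26: stock < 486 AND supplier <> 'Umbra' → -3
sku=V33: stock < 486 AND supplier <> 'Umbra' → -1
sku=V37: stock < 167 → -46
sku=V39: stock < 167 → -48
sku=V50: stock < 486 AND supplier <> 'Umbra' → -4
sku=V53: stock < 250 OR supplier = 'Umbra' → -16
sku=V79: stock < 167 → -49
sku=V81: stock < 250 OR supplier = 'Umbra' → -14
sku=V86: stock < 250 OR supplier = 'Umbra' → -13
sku=V89: stock < 167 → -45
sku=V99: stock < 486 AND supplier <> 'Umbra' → -2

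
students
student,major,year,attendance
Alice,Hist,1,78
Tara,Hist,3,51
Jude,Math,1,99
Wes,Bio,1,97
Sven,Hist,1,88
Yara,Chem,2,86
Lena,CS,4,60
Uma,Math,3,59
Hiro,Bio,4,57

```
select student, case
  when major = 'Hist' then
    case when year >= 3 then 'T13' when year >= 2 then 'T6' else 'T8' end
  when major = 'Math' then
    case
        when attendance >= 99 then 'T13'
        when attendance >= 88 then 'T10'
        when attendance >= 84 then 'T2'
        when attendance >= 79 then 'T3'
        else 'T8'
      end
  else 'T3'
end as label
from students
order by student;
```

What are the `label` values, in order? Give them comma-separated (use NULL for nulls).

T8, T3, T13, T3, T8, T13, T8, T3, T3

student=Alice: major='Hist' → inner[ELSE] → T8
student=Hiro: major='Bio' → outer ELSE → T3
student=Jude: major='Math' → inner[attendance >= 99] → T13
student=Lena: major='CS' → outer ELSE → T3
student=Sven: major='Hist' → inner[ELSE] → T8
student=Tara: major='Hist' → inner[year >= 3] → T13
student=Uma: major='Math' → inner[ELSE] → T8
student=Wes: major='Bio' → outer ELSE → T3
student=Yara: major='Chem' → outer ELSE → T3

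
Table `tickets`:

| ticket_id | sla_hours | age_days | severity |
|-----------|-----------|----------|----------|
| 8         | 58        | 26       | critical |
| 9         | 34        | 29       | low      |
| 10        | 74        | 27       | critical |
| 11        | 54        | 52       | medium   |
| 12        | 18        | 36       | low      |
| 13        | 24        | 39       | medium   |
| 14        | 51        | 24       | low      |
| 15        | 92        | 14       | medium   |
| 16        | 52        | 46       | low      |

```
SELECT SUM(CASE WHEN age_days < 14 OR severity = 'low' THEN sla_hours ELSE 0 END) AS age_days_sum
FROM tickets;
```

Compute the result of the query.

ticket_id=8: ✗
ticket_id=9: ✓ → 34
ticket_id=10: ✗
ticket_id=11: ✗
ticket_id=12: ✓ → 18
ticket_id=13: ✗
ticket_id=14: ✓ → 51
ticket_id=15: ✗
ticket_id=16: ✓ → 52
age_days_sum = 34 + 18 + 51 + 52 = 155

155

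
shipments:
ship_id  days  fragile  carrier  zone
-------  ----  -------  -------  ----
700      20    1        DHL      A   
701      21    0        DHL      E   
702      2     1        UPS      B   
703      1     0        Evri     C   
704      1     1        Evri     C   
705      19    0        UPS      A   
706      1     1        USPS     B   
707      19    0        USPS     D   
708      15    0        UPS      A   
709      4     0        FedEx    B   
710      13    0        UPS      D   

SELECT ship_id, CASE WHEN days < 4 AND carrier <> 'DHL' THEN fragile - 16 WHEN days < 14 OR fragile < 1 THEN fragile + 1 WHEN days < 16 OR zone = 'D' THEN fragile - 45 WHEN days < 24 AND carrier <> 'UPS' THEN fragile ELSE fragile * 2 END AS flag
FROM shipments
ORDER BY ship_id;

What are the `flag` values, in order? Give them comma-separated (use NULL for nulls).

1, 1, -15, -16, -15, 1, -15, 1, 1, 1, 1

ship_id=700: days < 24 AND carrier <> 'UPS' → 1
ship_id=701: days < 14 OR fragile < 1 → 1
ship_id=702: days < 4 AND carrier <> 'DHL' → -15
ship_id=703: days < 4 AND carrier <> 'DHL' → -16
ship_id=704: days < 4 AND carrier <> 'DHL' → -15
ship_id=705: days < 14 OR fragile < 1 → 1
ship_id=706: days < 4 AND carrier <> 'DHL' → -15
ship_id=707: days < 14 OR fragile < 1 → 1
ship_id=708: days < 14 OR fragile < 1 → 1
ship_id=709: days < 14 OR fragile < 1 → 1
ship_id=710: days < 14 OR fragile < 1 → 1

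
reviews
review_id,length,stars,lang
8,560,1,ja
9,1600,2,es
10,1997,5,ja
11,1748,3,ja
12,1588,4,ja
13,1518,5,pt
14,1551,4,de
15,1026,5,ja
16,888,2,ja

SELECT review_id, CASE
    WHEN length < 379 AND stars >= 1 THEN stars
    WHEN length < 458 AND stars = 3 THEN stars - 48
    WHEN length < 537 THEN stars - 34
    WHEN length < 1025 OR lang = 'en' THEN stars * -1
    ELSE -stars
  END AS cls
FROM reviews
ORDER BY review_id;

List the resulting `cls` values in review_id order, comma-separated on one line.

-1, -2, -5, -3, -4, -5, -4, -5, -2

review_id=8: length < 1025 OR lang = 'en' → -1
review_id=9: ELSE → -2
review_id=10: ELSE → -5
review_id=11: ELSE → -3
review_id=12: ELSE → -4
review_id=13: ELSE → -5
review_id=14: ELSE → -4
review_id=15: ELSE → -5
review_id=16: length < 1025 OR lang = 'en' → -2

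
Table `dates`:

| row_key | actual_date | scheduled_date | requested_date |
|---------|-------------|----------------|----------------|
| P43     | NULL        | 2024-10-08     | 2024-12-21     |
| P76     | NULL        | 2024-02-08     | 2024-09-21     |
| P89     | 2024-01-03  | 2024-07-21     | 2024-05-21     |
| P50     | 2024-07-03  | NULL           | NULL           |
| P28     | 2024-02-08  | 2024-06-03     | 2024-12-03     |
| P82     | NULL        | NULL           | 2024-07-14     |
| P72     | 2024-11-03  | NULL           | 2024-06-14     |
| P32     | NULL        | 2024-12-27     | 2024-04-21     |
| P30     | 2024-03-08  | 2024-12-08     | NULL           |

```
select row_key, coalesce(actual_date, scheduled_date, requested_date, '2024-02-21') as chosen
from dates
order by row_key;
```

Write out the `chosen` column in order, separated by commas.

2024-02-08, 2024-03-08, 2024-12-27, 2024-10-08, 2024-07-03, 2024-11-03, 2024-02-08, 2024-07-14, 2024-01-03

row_key=P28: actual_date=2024-02-08 → 2024-02-08
row_key=P30: actual_date=2024-03-08 → 2024-03-08
row_key=P32: actual_date=NULL, scheduled_date=2024-12-27 → 2024-12-27
row_key=P43: actual_date=NULL, scheduled_date=2024-10-08 → 2024-10-08
row_key=P50: actual_date=2024-07-03 → 2024-07-03
row_key=P72: actual_date=2024-11-03 → 2024-11-03
row_key=P76: actual_date=NULL, scheduled_date=2024-02-08 → 2024-02-08
row_key=P82: actual_date=NULL, scheduled_date=NULL, requested_date=2024-07-14 → 2024-07-14
row_key=P89: actual_date=2024-01-03 → 2024-01-03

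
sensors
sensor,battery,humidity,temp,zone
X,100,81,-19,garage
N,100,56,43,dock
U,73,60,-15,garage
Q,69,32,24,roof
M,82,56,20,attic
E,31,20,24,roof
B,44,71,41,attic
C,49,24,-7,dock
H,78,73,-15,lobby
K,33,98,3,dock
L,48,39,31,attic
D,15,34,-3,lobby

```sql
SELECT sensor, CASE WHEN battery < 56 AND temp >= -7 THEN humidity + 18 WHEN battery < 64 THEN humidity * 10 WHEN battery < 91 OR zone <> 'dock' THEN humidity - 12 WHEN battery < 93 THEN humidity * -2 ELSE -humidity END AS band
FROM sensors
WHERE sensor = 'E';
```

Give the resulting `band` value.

38

sensor = E: battery=31, humidity=20, temp=24, zone=roof.
battery < 56 AND temp >= -7 → true → 38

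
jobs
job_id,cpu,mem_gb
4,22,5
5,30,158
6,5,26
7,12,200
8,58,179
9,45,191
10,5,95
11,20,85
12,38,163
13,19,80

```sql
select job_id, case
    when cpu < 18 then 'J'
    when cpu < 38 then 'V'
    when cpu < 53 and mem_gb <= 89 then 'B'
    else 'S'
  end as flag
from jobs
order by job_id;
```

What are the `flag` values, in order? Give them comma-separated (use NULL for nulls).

job_id=4: cpu < 38 → V
job_id=5: cpu < 38 → V
job_id=6: cpu < 18 → J
job_id=7: cpu < 18 → J
job_id=8: ELSE → S
job_id=9: ELSE → S
job_id=10: cpu < 18 → J
job_id=11: cpu < 38 → V
job_id=12: ELSE → S
job_id=13: cpu < 38 → V

V, V, J, J, S, S, J, V, S, V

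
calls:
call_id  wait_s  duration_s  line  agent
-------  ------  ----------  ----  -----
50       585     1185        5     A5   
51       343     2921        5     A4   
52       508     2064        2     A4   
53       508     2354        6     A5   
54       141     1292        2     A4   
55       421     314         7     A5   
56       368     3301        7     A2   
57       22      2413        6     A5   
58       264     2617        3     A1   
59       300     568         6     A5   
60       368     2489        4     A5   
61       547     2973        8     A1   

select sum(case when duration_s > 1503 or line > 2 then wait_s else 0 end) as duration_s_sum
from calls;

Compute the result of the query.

4234

call_id=50: ✓ → 585
call_id=51: ✓ → 343
call_id=52: ✓ → 508
call_id=53: ✓ → 508
call_id=54: ✗
call_id=55: ✓ → 421
call_id=56: ✓ → 368
call_id=57: ✓ → 22
call_id=58: ✓ → 264
call_id=59: ✓ → 300
call_id=60: ✓ → 368
call_id=61: ✓ → 547
duration_s_sum = 585 + 343 + 508 + 508 + 421 + 368 + 22 + 264 + 300 + 368 + 547 = 4234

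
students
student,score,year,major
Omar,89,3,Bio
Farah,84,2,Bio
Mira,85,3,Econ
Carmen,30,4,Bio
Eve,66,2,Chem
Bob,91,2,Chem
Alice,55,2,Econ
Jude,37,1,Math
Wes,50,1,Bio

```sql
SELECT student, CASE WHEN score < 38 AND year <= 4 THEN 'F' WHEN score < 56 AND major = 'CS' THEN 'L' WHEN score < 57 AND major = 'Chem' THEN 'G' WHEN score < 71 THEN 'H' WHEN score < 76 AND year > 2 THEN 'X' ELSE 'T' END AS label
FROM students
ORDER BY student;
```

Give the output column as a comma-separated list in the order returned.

H, T, F, H, T, F, T, T, H

student=Alice: score < 71 → H
student=Bob: ELSE → T
student=Carmen: score < 38 AND year <= 4 → F
student=Eve: score < 71 → H
student=Farah: ELSE → T
student=Jude: score < 38 AND year <= 4 → F
student=Mira: ELSE → T
student=Omar: ELSE → T
student=Wes: score < 71 → H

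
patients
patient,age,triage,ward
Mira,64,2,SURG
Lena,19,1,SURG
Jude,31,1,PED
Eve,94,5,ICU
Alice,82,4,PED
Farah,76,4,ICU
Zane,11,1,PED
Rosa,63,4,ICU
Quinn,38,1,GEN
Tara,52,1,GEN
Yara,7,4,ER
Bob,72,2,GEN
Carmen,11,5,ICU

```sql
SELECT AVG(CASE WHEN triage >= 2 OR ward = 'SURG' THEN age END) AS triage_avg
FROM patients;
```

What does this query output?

54.2222222222

patient=Mira: ✓ → 64
patient=Lena: ✓ → 19
patient=Jude: ✗
patient=Eve: ✓ → 94
patient=Alice: ✓ → 82
patient=Farah: ✓ → 76
patient=Zane: ✗
patient=Rosa: ✓ → 63
patient=Quinn: ✗
patient=Tara: ✗
patient=Yara: ✓ → 7
patient=Bob: ✓ → 72
patient=Carmen: ✓ → 11
triage_avg = (64 + 19 + 94 + 82 + 76 + 63 + 7 + 72 + 11) / 9 = 54.2222222222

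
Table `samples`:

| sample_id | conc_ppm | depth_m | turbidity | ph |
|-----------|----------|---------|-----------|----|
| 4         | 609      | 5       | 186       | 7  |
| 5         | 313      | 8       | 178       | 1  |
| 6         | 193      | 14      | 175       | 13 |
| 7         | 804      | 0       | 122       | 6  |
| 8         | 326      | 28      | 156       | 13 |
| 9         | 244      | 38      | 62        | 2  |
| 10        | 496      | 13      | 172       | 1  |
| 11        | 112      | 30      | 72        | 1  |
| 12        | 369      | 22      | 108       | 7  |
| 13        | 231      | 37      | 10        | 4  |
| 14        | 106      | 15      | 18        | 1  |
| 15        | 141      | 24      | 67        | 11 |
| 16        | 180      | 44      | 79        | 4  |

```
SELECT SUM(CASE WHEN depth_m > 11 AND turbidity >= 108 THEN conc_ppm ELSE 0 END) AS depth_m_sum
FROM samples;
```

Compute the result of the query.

1384

sample_id=4: ✗
sample_id=5: ✗
sample_id=6: ✓ → 193
sample_id=7: ✗
sample_id=8: ✓ → 326
sample_id=9: ✗
sample_id=10: ✓ → 496
sample_id=11: ✗
sample_id=12: ✓ → 369
sample_id=13: ✗
sample_id=14: ✗
sample_id=15: ✗
sample_id=16: ✗
depth_m_sum = 193 + 326 + 496 + 369 = 1384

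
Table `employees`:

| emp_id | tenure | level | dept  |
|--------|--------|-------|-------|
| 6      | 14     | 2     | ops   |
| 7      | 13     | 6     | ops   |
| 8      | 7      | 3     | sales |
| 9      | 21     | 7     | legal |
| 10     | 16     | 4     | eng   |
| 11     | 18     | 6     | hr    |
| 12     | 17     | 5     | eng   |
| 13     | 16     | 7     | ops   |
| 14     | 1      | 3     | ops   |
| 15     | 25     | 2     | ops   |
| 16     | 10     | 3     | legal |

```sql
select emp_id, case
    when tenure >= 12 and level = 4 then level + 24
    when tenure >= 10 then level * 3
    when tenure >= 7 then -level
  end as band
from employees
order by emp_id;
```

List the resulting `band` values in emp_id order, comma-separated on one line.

emp_id=6: tenure >= 10 → 6
emp_id=7: tenure >= 10 → 18
emp_id=8: tenure >= 7 → -3
emp_id=9: tenure >= 10 → 21
emp_id=10: tenure >= 12 and level = 4 → 28
emp_id=11: tenure >= 10 → 18
emp_id=12: tenure >= 10 → 15
emp_id=13: tenure >= 10 → 21
emp_id=14: (no match → NULL) → NULL
emp_id=15: tenure >= 10 → 6
emp_id=16: tenure >= 10 → 9

6, 18, -3, 21, 28, 18, 15, 21, NULL, 6, 9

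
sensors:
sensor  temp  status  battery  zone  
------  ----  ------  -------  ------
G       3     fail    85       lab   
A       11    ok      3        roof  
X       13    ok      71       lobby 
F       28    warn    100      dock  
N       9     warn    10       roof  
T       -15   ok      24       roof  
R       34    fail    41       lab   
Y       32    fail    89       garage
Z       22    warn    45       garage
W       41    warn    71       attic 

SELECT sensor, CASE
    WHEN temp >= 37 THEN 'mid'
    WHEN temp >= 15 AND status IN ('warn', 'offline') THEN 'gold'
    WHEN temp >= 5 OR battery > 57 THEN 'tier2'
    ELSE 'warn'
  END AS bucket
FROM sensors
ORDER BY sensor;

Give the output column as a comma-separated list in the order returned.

sensor=A: temp >= 5 OR battery > 57 → tier2
sensor=F: temp >= 15 AND status IN ('warn', 'offline') → gold
sensor=G: temp >= 5 OR battery > 57 → tier2
sensor=N: temp >= 5 OR battery > 57 → tier2
sensor=R: temp >= 5 OR battery > 57 → tier2
sensor=T: ELSE → warn
sensor=W: temp >= 37 → mid
sensor=X: temp >= 5 OR battery > 57 → tier2
sensor=Y: temp >= 5 OR battery > 57 → tier2
sensor=Z: temp >= 15 AND status IN ('warn', 'offline') → gold

tier2, gold, tier2, tier2, tier2, warn, mid, tier2, tier2, gold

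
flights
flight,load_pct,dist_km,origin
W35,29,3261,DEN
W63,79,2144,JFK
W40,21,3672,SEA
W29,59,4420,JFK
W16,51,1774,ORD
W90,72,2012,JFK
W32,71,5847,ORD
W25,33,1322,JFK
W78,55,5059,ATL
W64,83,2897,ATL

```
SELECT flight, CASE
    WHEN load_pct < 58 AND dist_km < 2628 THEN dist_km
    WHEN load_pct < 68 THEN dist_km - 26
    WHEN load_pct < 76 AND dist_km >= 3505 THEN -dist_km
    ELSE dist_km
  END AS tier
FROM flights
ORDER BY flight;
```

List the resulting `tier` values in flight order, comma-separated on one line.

flight=W16: load_pct < 58 AND dist_km < 2628 → 1774
flight=W25: load_pct < 58 AND dist_km < 2628 → 1322
flight=W29: load_pct < 68 → 4394
flight=W32: load_pct < 76 AND dist_km >= 3505 → -5847
flight=W35: load_pct < 68 → 3235
flight=W40: load_pct < 68 → 3646
flight=W63: ELSE → 2144
flight=W64: ELSE → 2897
flight=W78: load_pct < 68 → 5033
flight=W90: ELSE → 2012

1774, 1322, 4394, -5847, 3235, 3646, 2144, 2897, 5033, 2012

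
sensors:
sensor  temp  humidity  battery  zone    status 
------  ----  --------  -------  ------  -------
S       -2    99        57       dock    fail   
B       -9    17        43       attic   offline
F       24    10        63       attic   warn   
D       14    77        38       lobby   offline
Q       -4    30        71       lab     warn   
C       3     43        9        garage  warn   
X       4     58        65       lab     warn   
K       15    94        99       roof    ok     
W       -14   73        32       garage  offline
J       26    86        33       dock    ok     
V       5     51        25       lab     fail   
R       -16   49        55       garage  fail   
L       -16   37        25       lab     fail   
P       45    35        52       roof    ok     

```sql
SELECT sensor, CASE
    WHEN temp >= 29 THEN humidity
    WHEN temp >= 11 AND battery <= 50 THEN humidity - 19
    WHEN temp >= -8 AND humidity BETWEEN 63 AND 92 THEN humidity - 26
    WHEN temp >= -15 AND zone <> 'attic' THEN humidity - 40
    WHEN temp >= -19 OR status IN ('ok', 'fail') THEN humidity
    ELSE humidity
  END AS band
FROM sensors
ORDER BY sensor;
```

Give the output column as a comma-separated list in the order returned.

sensor=B: temp >= -19 OR status IN ('ok', 'fail') → 17
sensor=C: temp >= -15 AND zone <> 'attic' → 3
sensor=D: temp >= 11 AND battery <= 50 → 58
sensor=F: temp >= -19 OR status IN ('ok', 'fail') → 10
sensor=J: temp >= 11 AND battery <= 50 → 67
sensor=K: temp >= -15 AND zone <> 'attic' → 54
sensor=L: temp >= -19 OR status IN ('ok', 'fail') → 37
sensor=P: temp >= 29 → 35
sensor=Q: temp >= -15 AND zone <> 'attic' → -10
sensor=R: temp >= -19 OR status IN ('ok', 'fail') → 49
sensor=S: temp >= -15 AND zone <> 'attic' → 59
sensor=V: temp >= -15 AND zone <> 'attic' → 11
sensor=W: temp >= -15 AND zone <> 'attic' → 33
sensor=X: temp >= -15 AND zone <> 'attic' → 18

17, 3, 58, 10, 67, 54, 37, 35, -10, 49, 59, 11, 33, 18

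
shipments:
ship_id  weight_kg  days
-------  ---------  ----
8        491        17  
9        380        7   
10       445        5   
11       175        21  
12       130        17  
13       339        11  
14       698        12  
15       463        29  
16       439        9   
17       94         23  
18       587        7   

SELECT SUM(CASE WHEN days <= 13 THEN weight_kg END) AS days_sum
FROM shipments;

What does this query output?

2888

ship_id=8: ✗
ship_id=9: ✓ → 380
ship_id=10: ✓ → 445
ship_id=11: ✗
ship_id=12: ✗
ship_id=13: ✓ → 339
ship_id=14: ✓ → 698
ship_id=15: ✗
ship_id=16: ✓ → 439
ship_id=17: ✗
ship_id=18: ✓ → 587
days_sum = 380 + 445 + 339 + 698 + 439 + 587 = 2888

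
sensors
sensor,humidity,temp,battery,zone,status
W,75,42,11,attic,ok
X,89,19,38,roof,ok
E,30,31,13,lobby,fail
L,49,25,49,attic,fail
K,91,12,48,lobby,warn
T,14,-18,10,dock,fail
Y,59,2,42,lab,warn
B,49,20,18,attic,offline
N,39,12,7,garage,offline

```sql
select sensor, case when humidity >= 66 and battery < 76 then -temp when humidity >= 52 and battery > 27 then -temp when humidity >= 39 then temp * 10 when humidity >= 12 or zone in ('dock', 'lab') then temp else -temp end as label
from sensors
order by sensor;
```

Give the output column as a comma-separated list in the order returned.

200, 31, -12, 250, 120, -18, -42, -19, -2

sensor=B: humidity >= 39 → 200
sensor=E: humidity >= 12 or zone in ('dock', 'lab') → 31
sensor=K: humidity >= 66 and battery < 76 → -12
sensor=L: humidity >= 39 → 250
sensor=N: humidity >= 39 → 120
sensor=T: humidity >= 12 or zone in ('dock', 'lab') → -18
sensor=W: humidity >= 66 and battery < 76 → -42
sensor=X: humidity >= 66 and battery < 76 → -19
sensor=Y: humidity >= 52 and battery > 27 → -2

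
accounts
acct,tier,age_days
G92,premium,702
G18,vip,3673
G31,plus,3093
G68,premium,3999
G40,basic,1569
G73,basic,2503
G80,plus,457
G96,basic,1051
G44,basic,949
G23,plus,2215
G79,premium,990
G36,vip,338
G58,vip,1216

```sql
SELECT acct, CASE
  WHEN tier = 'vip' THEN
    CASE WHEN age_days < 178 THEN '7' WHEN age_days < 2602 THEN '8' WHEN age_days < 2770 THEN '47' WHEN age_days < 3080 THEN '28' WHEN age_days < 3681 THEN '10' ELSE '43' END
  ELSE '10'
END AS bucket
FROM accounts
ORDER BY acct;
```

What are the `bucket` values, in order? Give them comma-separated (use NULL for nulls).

10, 10, 10, 8, 10, 10, 8, 10, 10, 10, 10, 10, 10

acct=G18: tier='vip' → inner[age_days < 3681] → 10
acct=G23: tier='plus' → outer ELSE → 10
acct=G31: tier='plus' → outer ELSE → 10
acct=G36: tier='vip' → inner[age_days < 2602] → 8
acct=G40: tier='basic' → outer ELSE → 10
acct=G44: tier='basic' → outer ELSE → 10
acct=G58: tier='vip' → inner[age_days < 2602] → 8
acct=G68: tier='premium' → outer ELSE → 10
acct=G73: tier='basic' → outer ELSE → 10
acct=G79: tier='premium' → outer ELSE → 10
acct=G80: tier='plus' → outer ELSE → 10
acct=G92: tier='premium' → outer ELSE → 10
acct=G96: tier='basic' → outer ELSE → 10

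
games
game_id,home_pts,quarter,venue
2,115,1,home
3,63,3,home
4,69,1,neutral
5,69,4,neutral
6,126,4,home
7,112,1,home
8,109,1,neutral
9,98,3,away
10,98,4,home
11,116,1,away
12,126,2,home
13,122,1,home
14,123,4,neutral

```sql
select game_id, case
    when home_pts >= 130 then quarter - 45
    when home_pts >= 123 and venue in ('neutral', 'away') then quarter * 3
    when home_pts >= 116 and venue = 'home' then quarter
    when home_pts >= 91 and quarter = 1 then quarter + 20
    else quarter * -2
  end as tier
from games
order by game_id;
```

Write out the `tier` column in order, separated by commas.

21, -6, -2, -8, 4, 21, 21, -6, -8, 21, 2, 1, 12

game_id=2: home_pts >= 91 and quarter = 1 → 21
game_id=3: ELSE → -6
game_id=4: ELSE → -2
game_id=5: ELSE → -8
game_id=6: home_pts >= 116 and venue = 'home' → 4
game_id=7: home_pts >= 91 and quarter = 1 → 21
game_id=8: home_pts >= 91 and quarter = 1 → 21
game_id=9: ELSE → -6
game_id=10: ELSE → -8
game_id=11: home_pts >= 91 and quarter = 1 → 21
game_id=12: home_pts >= 116 and venue = 'home' → 2
game_id=13: home_pts >= 116 and venue = 'home' → 1
game_id=14: home_pts >= 123 and venue in ('neutral', 'away') → 12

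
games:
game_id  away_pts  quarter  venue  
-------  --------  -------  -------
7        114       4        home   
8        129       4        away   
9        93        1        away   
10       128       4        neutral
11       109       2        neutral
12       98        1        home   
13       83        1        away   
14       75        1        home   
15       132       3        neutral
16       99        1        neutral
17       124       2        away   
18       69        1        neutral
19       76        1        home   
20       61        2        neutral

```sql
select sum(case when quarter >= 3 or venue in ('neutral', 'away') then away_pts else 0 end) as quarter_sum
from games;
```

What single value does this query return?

game_id=7: ✓ → 114
game_id=8: ✓ → 129
game_id=9: ✓ → 93
game_id=10: ✓ → 128
game_id=11: ✓ → 109
game_id=12: ✗
game_id=13: ✓ → 83
game_id=14: ✗
game_id=15: ✓ → 132
game_id=16: ✓ → 99
game_id=17: ✓ → 124
game_id=18: ✓ → 69
game_id=19: ✗
game_id=20: ✓ → 61
quarter_sum = 114 + 129 + 93 + 128 + 109 + 83 + 132 + 99 + 124 + 69 + 61 = 1141

1141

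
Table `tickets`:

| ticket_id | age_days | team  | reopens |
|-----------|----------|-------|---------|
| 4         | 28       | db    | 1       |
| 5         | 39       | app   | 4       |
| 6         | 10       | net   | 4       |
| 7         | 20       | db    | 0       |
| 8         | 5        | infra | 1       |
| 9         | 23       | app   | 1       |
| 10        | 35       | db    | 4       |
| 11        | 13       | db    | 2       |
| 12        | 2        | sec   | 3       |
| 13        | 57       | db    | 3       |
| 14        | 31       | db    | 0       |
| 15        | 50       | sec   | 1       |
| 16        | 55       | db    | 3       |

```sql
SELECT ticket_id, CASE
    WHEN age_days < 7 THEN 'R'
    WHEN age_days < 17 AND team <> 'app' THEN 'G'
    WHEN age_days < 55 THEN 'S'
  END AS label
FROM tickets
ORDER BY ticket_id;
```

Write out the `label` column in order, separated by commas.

S, S, G, S, R, S, S, G, R, NULL, S, S, NULL

ticket_id=4: age_days < 55 → S
ticket_id=5: age_days < 55 → S
ticket_id=6: age_days < 17 AND team <> 'app' → G
ticket_id=7: age_days < 55 → S
ticket_id=8: age_days < 7 → R
ticket_id=9: age_days < 55 → S
ticket_id=10: age_days < 55 → S
ticket_id=11: age_days < 17 AND team <> 'app' → G
ticket_id=12: age_days < 7 → R
ticket_id=13: (no match → NULL) → NULL
ticket_id=14: age_days < 55 → S
ticket_id=15: age_days < 55 → S
ticket_id=16: (no match → NULL) → NULL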